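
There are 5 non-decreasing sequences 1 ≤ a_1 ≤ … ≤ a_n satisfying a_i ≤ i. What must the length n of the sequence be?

3

Such sub-staircase sequences of length n are counted by C_n. The Catalan number equal to 5 is C_3.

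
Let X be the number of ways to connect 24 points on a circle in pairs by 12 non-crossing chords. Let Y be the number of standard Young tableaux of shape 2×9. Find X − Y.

Non-crossing perfect matchings of 2n points on a circle are counted by C_n; with 24 points, n = 12. So X = C_12 = 208012.
Standard Young tableaux of shape 2×n are counted by C_n; here n = 9. So Y = C_9 = 4862.
X − Y = 208012 − 4862 = 203150.

203150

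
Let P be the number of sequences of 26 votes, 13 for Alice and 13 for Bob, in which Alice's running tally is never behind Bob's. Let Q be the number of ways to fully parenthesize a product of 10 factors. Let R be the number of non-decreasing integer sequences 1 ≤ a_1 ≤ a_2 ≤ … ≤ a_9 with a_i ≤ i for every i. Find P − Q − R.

Ballot sequences with n votes each where one side never trails are Dyck words, counted by C_n; here n = 13. So P = C_13 = 742900.
Parenthesizations of m factors correspond to full binary trees with m leaves, counted by C_{m−1}; m = 10 gives C_9. So Q = C_9 = 4862.
Weakly increasing sequences with a_i ≤ i biject with Dyck paths of semilength 9, so there are C_9. So R = C_9 = 4862.
P − Q − R = 742900 − 4862 − 4862 = 733176.

733176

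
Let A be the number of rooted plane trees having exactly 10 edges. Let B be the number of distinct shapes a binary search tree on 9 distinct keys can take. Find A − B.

11934

A rooted plane tree with 10 edges has 11 nodes, and the count is C_10. So A = C_10 = 16796.
Binary trees (left/right distinguished) on n nodes are counted by C_n; here n = 9. So B = C_9 = 4862.
A − B = 16796 − 4862 = 11934.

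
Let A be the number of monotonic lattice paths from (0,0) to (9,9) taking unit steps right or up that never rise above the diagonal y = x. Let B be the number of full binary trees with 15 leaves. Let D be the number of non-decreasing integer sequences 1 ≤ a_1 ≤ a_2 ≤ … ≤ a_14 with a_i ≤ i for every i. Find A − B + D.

4862

Monotone paths in an n×n grid that stay weakly below the diagonal are counted by C_n; here n = 9. So A = C_9 = 4862.
Full binary trees with 15 leaves have 15−1 = 14 internal nodes, so there are C_14 of them. So B = C_14 = 2674440.
Weakly increasing sequences with a_i ≤ i biject with Dyck paths of semilength 14, so there are C_14. So D = C_14 = 2674440.
A − B + D = 4862 − 2674440 + 2674440 = 4862.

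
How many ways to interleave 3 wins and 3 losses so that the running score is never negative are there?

5

Reading a vote for the leader as '(' and for the other as ')' turns such a sequence into a balanced string of 3 pairs, so the count is C_3.
C_3 = C(6,3)/4 = 20/4 = 5.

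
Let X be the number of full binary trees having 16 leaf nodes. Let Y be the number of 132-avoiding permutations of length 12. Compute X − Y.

9486833

Full binary trees with 16 leaves have 16−1 = 15 internal nodes, so there are C_15 of them. So X = C_15 = 9694845.
For any fixed pattern of length 3, the pattern-avoiding permutations of [12] number C_12. So Y = C_12 = 208012.
X − Y = 9694845 − 208012 = 9486833.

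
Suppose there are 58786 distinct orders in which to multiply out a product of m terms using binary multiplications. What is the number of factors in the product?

Parenthesizations of m factors are counted by C_{m−1}. Since C_11 = 58786, the index is 11.
So the index is 11, and the number of factors is 11 + 1 = 12.

12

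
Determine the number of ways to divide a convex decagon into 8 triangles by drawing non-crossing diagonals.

Triangulations of a convex m-gon are counted by C_{m−2}; with m = 10 this is C_8.
C_8 = C(16,8)/9 = 12870/9 = 1430.

1430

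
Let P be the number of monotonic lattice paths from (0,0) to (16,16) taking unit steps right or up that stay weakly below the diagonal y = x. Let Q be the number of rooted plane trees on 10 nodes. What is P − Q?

35352808

Monotone paths in an n×n grid that stay weakly below the diagonal are counted by C_n; here n = 16. So P = C_16 = 35357670.
Rooted ordered (plane) trees on m nodes have m−1 edges and are counted by C_{m−1}; m = 10 gives C_9. So Q = C_9 = 4862.
P − Q = 35357670 − 4862 = 35352808.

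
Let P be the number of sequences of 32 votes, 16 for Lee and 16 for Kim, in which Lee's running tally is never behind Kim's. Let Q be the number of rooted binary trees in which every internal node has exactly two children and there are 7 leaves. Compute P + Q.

Reading a vote for the leader as '(' and for the other as ')' turns such a sequence into a balanced string of 16 pairs, so the count is C_16. So P = C_16 = 35357670.
A full binary tree with L leaves has L−1 internal nodes and is counted by C_{L−1}; L = 7 gives C_6. So Q = C_6 = 132.
P + Q = 35357670 + 132 = 35357802.

35357802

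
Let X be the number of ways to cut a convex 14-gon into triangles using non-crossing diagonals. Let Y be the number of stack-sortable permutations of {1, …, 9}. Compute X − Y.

The number of triangulations of a 14-gon is the Catalan number C_12 (index = sides − 2). So X = C_12 = 208012.
Stack-sortable permutations are exactly the 231-avoiding ones, counted by C_n; here n = 9. So Y = C_9 = 4862.
X − Y = 208012 − 4862 = 203150.

203150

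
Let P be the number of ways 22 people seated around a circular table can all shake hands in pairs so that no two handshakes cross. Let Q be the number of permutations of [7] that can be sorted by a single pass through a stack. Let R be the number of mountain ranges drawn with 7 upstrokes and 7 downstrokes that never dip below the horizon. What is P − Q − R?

With 22 = 2·11 people, non-crossing handshake pairings are non-crossing perfect matchings on a circle, counted by C_11. So P = C_11 = 58786.
Stack-sortable permutations are exactly the 231-avoiding ones, counted by C_n; here n = 7. So Q = C_7 = 429.
Dyck paths of semilength n (length 2n) are counted by C_n; here n = 7. So R = C_7 = 429.
P − Q − R = 58786 − 429 − 429 = 57928.

57928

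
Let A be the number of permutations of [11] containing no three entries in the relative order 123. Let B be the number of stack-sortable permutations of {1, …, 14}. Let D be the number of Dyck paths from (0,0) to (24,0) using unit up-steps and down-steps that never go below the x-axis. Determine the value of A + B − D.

2525214

Permutations of [n] avoiding any single length-3 pattern are counted by C_n; here n = 11. So A = C_11 = 58786.
Stack-sortable permutations are exactly the 231-avoiding ones, counted by C_n; here n = 14. So B = C_14 = 2674440.
A Dyck path with 12 up-steps and 12 down-steps has semilength 12, so there are C_12 of them. So D = C_12 = 208012.
A + B − D = 58786 + 2674440 − 208012 = 2525214.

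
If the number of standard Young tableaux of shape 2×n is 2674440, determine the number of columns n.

14

Standard Young tableaux of shape 2×n are counted by C_n. The Catalan number equal to 2674440 is C_14.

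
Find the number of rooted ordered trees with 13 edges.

742900

Rooted ordered trees with n edges are counted by C_n; here n = 13.
C_13 = C(26,13)/14 = 10400600/14 = 742900.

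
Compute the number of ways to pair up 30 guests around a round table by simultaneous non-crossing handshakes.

With 30 = 2·15 people, non-crossing handshake pairings are non-crossing perfect matchings on a circle, counted by C_15.
C_15 = C(30,15)/16 = 155117520/16 = 9694845.

9694845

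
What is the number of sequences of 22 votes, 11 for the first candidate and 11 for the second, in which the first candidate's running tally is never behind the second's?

Reading a vote for the leader as '(' and for the other as ')' turns such a sequence into a balanced string of 11 pairs, so the count is C_11.
C_11 = C(22,11)/12 = 705432/12 = 58786.

58786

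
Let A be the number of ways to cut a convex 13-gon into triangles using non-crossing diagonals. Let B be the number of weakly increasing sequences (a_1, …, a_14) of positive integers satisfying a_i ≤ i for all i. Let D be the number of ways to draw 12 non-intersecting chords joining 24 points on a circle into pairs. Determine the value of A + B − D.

2525214

A convex 13-gon is triangulated into 11 triangles, and the number of such triangulations is the Catalan number C_{13−2} = C_11. So A = C_11 = 58786.
Weakly increasing sequences with a_i ≤ i biject with Dyck paths of semilength 14, so there are C_14. So B = C_14 = 2674440.
Non-crossing perfect matchings of 2n points on a circle are counted by C_n; with 24 points, n = 12. So D = C_12 = 208012.
A + B − D = 58786 + 2674440 − 208012 = 2525214.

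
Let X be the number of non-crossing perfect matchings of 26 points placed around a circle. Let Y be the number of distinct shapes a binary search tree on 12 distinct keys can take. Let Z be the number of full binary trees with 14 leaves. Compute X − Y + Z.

Pairing 26 circle points by 13 non-crossing chords gives C_13 matchings. So X = C_13 = 742900.
Rooted binary trees with 12 nodes (each child slot possibly empty) number C_12. So Y = C_12 = 208012.
Full binary trees with 14 leaves have 14−1 = 13 internal nodes, so there are C_13 of them. So Z = C_13 = 742900.
X − Y + Z = 742900 − 208012 + 742900 = 1277788.

1277788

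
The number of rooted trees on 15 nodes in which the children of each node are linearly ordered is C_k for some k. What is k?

Rooted ordered (plane) trees on m nodes have m−1 edges and are counted by C_{m−1}; m = 15 gives C_14.

14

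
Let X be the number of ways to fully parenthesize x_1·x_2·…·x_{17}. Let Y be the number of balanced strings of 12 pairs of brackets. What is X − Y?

Ways to associate a product of 17 factors correspond to binary trees on 17 leaves, so the count is C_16. So X = C_16 = 35357670.
With 12 pairs the number of balanced bracket strings is the Catalan number C_12. So Y = C_12 = 208012.
X − Y = 35357670 − 208012 = 35149658.

35149658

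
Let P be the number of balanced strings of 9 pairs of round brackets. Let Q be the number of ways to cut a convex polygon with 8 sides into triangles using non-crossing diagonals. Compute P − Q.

Balanced strings of n pairs of brackets are counted by C_n; here n = 9. So P = C_9 = 4862.
The number of triangulations of an 8-gon is the Catalan number C_6 (index = sides − 2). So Q = C_6 = 132.
P − Q = 4862 − 132 = 4730.

4730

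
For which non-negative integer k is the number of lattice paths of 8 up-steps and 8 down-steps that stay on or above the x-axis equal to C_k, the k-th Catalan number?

8

Paths of 8 up- and 8 down-steps that never dip below the axis are Dyck paths; their count is C_8.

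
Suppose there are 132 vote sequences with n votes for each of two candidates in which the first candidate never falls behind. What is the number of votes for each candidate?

6

Such ballot sequences with n votes each are counted by C_n; 132 = C_6.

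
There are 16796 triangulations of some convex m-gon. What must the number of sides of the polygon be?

Triangulations of a convex m-gon are counted by C_{m−2}. Since C_10 = 16796, the index is 10.
So m − 2 = 10, giving m = 12 sides.

12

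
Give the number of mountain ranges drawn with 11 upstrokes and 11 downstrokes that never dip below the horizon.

58786

Paths of 11 up- and 11 down-steps that never dip below the axis are Dyck paths; their count is C_11.
C_11 = C_10 · 2(2·10+1)/(10+2) = 16796 · 42/12 = 58786.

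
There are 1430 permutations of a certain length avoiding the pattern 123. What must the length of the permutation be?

Permutations of [n] avoiding a fixed length-3 pattern are counted by C_n, and C_8 = 1430.

8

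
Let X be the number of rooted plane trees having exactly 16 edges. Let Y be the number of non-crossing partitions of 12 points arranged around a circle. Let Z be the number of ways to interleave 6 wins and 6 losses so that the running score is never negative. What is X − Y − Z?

35149526

A rooted plane tree with 16 edges has 17 nodes, and the count is C_16. So X = C_16 = 35357670.
Non-crossing partitions of an n-element set are counted by C_n; here n = 12. So Y = C_12 = 208012.
Ballot sequences with n votes each where one side never trails are Dyck words, counted by C_n; here n = 6. So Z = C_6 = 132.
X − Y − Z = 35357670 − 208012 − 132 = 35149526.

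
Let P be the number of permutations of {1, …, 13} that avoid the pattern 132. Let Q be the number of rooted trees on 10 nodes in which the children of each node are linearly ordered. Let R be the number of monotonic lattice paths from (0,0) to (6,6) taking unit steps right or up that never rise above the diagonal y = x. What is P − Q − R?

737906

For any fixed pattern of length 3, the pattern-avoiding permutations of [13] number C_13. So P = C_13 = 742900.
Rooted ordered (plane) trees on m nodes have m−1 edges and are counted by C_{m−1}; m = 10 gives C_9. So Q = C_9 = 4862.
Monotone paths in an n×n grid that stay weakly below the diagonal are counted by C_n; here n = 6. So R = C_6 = 132.
P − Q − R = 742900 − 4862 − 132 = 737906.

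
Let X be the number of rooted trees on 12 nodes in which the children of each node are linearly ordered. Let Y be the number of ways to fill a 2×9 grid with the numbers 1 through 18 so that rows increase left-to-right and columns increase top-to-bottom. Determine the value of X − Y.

A rooted plane tree on 12 nodes has 11 edges, and such trees are counted by C_11. So X = C_11 = 58786.
Standard Young tableaux of shape 2×n are counted by C_n; here n = 9. So Y = C_9 = 4862.
X − Y = 58786 − 4862 = 53924.

53924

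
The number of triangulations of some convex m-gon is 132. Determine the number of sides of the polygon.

8

Triangulations of a convex m-gon are counted by C_{m−2}. The Catalan number equal to 132 is C_6.
So m − 2 = 6, giving m = 8 sides.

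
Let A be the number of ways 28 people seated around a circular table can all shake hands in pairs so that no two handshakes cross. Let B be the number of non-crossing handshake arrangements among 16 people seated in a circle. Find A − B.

With 28 = 2·14 people, non-crossing handshake pairings are non-crossing perfect matchings on a circle, counted by C_14. So A = C_14 = 2674440.
Non-crossing handshake pairings of 2n people are counted by C_n; 16 people gives n = 8. So B = C_8 = 1430.
A − B = 2674440 − 1430 = 2673010.

2673010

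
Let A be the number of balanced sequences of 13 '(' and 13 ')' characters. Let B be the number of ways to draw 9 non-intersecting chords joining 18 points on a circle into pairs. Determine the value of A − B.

738038

A balanced arrangement of 13 bracket pairs is a Dyck word of semilength 13, so the count is C_13. So A = C_13 = 742900.
Pairing 18 circle points by 9 non-crossing chords gives C_9 matchings. So B = C_9 = 4862.
A − B = 742900 − 4862 = 738038.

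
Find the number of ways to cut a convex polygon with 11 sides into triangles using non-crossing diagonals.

4862

The number of triangulations of an 11-gon is the Catalan number C_9 (index = sides − 2).
C_9 = C(18,9)/10 = 48620/10 = 4862.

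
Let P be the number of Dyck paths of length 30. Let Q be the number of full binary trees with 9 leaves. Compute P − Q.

9693415

A Dyck path with 15 up-steps and 15 down-steps has semilength 15, so there are C_15 of them. So P = C_15 = 9694845.
A full binary tree with L leaves has L−1 internal nodes and is counted by C_{L−1}; L = 9 gives C_8. So Q = C_8 = 1430.
P − Q = 9694845 − 1430 = 9693415.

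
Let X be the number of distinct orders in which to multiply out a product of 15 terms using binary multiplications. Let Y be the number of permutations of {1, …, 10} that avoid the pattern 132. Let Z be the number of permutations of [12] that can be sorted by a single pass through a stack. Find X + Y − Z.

Ways to associate a product of 15 factors correspond to binary trees on 15 leaves, so the count is C_14. So X = C_14 = 2674440.
For any fixed pattern of length 3, the pattern-avoiding permutations of [10] number C_10. So Y = C_10 = 16796.
Stack-sortable permutations are exactly the 231-avoiding ones, counted by C_n; here n = 12. So Z = C_12 = 208012.
X + Y − Z = 2674440 + 16796 − 208012 = 2483224.

2483224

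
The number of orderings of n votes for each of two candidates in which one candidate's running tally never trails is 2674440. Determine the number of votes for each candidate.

Such ballot sequences with n votes each are counted by C_n, and C_14 = 2674440.

14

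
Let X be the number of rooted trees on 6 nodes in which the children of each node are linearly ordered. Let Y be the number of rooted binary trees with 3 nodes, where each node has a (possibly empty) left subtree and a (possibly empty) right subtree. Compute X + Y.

A rooted plane tree on 6 nodes has 5 edges, and such trees are counted by C_5. So X = C_5 = 42.
Binary trees (left/right distinguished) on n nodes are counted by C_n; here n = 3. So Y = C_3 = 5.
X + Y = 42 + 5 = 47.

47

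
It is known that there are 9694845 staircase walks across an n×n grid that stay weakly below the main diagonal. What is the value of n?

15

Such diagonal-avoiding paths in an n×n grid are counted by C_n. Since C_15 = 9694845, the index is 15.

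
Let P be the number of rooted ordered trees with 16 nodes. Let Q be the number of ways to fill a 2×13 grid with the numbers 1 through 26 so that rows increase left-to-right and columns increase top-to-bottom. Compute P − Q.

Rooted ordered (plane) trees on m nodes have m−1 edges and are counted by C_{m−1}; m = 16 gives C_15. So P = C_15 = 9694845.
By the hook-length formula (or a Dyck-path bijection), SYT of shape 2×13 number C_13. So Q = C_13 = 742900.
P − Q = 9694845 − 742900 = 8951945.

8951945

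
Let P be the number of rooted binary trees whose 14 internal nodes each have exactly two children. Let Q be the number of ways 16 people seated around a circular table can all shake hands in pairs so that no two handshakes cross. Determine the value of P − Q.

Full binary trees with n internal nodes are counted by C_n; here n = 14. So P = C_14 = 2674440.
With 16 = 2·8 people, non-crossing handshake pairings are non-crossing perfect matchings on a circle, counted by C_8. So Q = C_8 = 1430.
P − Q = 2674440 − 1430 = 2673010.

2673010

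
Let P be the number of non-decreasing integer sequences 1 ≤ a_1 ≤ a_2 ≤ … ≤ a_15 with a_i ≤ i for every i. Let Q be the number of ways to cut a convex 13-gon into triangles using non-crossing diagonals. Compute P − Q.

9636059

Weakly increasing sequences with a_i ≤ i biject with Dyck paths of semilength 15, so there are C_15. So P = C_15 = 9694845.
A convex 13-gon is triangulated into 11 triangles, and the number of such triangulations is the Catalan number C_{13−2} = C_11. So Q = C_11 = 58786.
P − Q = 9694845 − 58786 = 9636059.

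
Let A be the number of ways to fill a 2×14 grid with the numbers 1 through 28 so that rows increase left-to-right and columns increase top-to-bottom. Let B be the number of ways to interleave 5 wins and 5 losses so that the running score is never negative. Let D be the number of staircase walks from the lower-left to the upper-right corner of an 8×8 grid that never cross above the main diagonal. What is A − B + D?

Standard Young tableaux of shape 2×n are counted by C_n; here n = 14. So A = C_14 = 2674440.
Ballot sequences with n votes each where one side never trails are Dyck words, counted by C_n; here n = 5. So B = C_5 = 42.
Monotone paths in an n×n grid that stay weakly below the diagonal are counted by C_n; here n = 8. So D = C_8 = 1430.
A − B + D = 2674440 − 42 + 1430 = 2675828.

2675828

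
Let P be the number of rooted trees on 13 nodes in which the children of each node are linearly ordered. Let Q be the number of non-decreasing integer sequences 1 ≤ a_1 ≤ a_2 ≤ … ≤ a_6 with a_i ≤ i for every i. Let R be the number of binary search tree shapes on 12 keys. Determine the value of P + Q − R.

132

Rooted ordered (plane) trees on m nodes have m−1 edges and are counted by C_{m−1}; m = 13 gives C_12. So P = C_12 = 208012.
Weakly increasing sequences with a_i ≤ i biject with Dyck paths of semilength 6, so there are C_6. So Q = C_6 = 132.
There are C_n binary search tree shapes on n keys; with n = 12 that is C_12. So R = C_12 = 208012.
P + Q − R = 208012 + 132 − 208012 = 132.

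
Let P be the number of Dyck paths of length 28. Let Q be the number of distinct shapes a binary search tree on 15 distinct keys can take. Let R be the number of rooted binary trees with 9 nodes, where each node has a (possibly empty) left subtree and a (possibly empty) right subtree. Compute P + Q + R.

Paths of 14 up- and 14 down-steps that never dip below the axis are Dyck paths; their count is C_14. So P = C_14 = 2674440.
There are C_n binary search tree shapes on n keys; with n = 15 that is C_15. So Q = C_15 = 9694845.
There are C_n binary search tree shapes on n keys; with n = 9 that is C_9. So R = C_9 = 4862.
P + Q + R = 2674440 + 9694845 + 4862 = 12374147.

12374147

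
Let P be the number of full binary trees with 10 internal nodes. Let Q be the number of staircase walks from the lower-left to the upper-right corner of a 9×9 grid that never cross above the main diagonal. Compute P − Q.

11934

The number of full binary trees on 10 internal nodes is the Catalan number C_10. So P = C_10 = 16796.
Sub-diagonal monotone paths from (0,0) to (9,9) biject with Dyck paths of semilength 9, giving C_9. So Q = C_9 = 4862.
P − Q = 16796 − 4862 = 11934.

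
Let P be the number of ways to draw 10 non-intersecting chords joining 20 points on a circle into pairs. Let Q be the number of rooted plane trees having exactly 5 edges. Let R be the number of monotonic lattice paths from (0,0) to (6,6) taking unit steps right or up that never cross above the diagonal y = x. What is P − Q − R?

16622

Pairing 20 circle points by 10 non-crossing chords gives C_10 matchings. So P = C_10 = 16796.
A rooted plane tree with 5 edges has 6 nodes, and the count is C_5. So Q = C_5 = 42.
Sub-diagonal monotone paths from (0,0) to (6,6) biject with Dyck paths of semilength 6, giving C_6. So R = C_6 = 132.
P − Q − R = 16796 − 42 − 132 = 16622.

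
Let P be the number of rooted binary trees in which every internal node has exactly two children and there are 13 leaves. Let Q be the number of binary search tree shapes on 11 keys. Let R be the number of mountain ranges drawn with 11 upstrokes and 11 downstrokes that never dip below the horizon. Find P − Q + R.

208012

A full binary tree with L leaves has L−1 internal nodes and is counted by C_{L−1}; L = 13 gives C_12. So P = C_12 = 208012.
Binary trees (left/right distinguished) on n nodes are counted by C_n; here n = 11. So Q = C_11 = 58786.
A Dyck path with 11 up-steps and 11 down-steps has semilength 11, so there are C_11 of them. So R = C_11 = 58786.
P − Q + R = 208012 − 58786 + 58786 = 208012.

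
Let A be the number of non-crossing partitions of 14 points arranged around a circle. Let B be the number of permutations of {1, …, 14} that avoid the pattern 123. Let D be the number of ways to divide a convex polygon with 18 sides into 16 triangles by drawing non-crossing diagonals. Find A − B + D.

35357670

Non-crossing partitions of an n-element set are counted by C_n; here n = 14. So A = C_14 = 2674440.
Permutations of [n] avoiding any single length-3 pattern are counted by C_n; here n = 14. So B = C_14 = 2674440.
The number of triangulations of an 18-gon is the Catalan number C_16 (index = sides − 2). So D = C_16 = 35357670.
A − B + D = 2674440 − 2674440 + 35357670 = 35357670.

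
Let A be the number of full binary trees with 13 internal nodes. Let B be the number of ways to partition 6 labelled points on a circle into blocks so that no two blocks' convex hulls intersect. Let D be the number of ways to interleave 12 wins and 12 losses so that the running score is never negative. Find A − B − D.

534756

The number of full binary trees on 13 internal nodes is the Catalan number C_13. So A = C_13 = 742900.
The non-crossing partitions of [6] form a lattice of size C_6. So B = C_6 = 132.
Ballot sequences with n votes each where one side never trails are Dyck words, counted by C_n; here n = 12. So D = C_12 = 208012.
A − B − D = 742900 − 132 − 208012 = 534756.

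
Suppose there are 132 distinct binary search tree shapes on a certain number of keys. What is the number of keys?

Binary search tree shapes on n keys are counted by C_n. The Catalan number equal to 132 is C_6.

6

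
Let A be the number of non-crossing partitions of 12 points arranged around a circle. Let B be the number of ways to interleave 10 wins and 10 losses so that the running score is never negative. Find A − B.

The non-crossing partitions of [12] form a lattice of size C_12. So A = C_12 = 208012.
Ballot sequences with n votes each where one side never trails are Dyck words, counted by C_n; here n = 10. So B = C_10 = 16796.
A − B = 208012 − 16796 = 191216.

191216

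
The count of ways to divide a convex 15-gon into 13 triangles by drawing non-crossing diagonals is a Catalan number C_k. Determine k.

13

Triangulations of a convex m-gon are counted by C_{m−2}; with m = 15 this is C_13.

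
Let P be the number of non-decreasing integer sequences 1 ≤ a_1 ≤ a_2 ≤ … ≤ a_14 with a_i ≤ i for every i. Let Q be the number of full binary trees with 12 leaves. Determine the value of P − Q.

Such sub-staircase sequences of length n are counted by C_n; here n = 14. So P = C_14 = 2674440.
Full binary trees with 12 leaves have 12−1 = 11 internal nodes, so there are C_11 of them. So Q = C_11 = 58786.
P − Q = 2674440 − 58786 = 2615654.

2615654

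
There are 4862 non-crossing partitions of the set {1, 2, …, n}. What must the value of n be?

9

Non-crossing partitions of [n] are counted by C_n, and C_9 = 4862.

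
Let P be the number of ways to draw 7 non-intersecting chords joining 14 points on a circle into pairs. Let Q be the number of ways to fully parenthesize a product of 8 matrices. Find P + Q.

858

Non-crossing perfect matchings of 2n points on a circle are counted by C_n; with 14 points, n = 7. So P = C_7 = 429.
Ways to associate a product of 8 factors correspond to binary trees on 8 leaves, so the count is C_7. So Q = C_7 = 429.
P + Q = 429 + 429 = 858.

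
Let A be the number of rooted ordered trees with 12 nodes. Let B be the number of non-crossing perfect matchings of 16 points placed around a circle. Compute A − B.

57356

A rooted plane tree on 12 nodes has 11 edges, and such trees are counted by C_11. So A = C_11 = 58786.
Non-crossing perfect matchings of 2n points on a circle are counted by C_n; with 16 points, n = 8. So B = C_8 = 1430.
A − B = 58786 − 1430 = 57356.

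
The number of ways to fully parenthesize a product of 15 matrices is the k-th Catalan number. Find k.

14

Bracketing 15 factors into binary products is counted by C_{15−1} = C_14.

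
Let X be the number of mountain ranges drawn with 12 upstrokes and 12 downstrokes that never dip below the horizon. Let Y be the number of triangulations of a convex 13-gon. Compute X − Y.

149226

Paths of 12 up- and 12 down-steps that never dip below the axis are Dyck paths; their count is C_12. So X = C_12 = 208012.
The number of triangulations of a 13-gon is the Catalan number C_11 (index = sides − 2). So Y = C_11 = 58786.
X − Y = 208012 − 58786 = 149226.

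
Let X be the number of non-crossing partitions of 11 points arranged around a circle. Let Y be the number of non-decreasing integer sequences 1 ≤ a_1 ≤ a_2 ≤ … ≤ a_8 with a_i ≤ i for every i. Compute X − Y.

The non-crossing partitions of [11] form a lattice of size C_11. So X = C_11 = 58786.
Such sub-staircase sequences of length n are counted by C_n; here n = 8. So Y = C_8 = 1430.
X − Y = 58786 − 1430 = 57356.

57356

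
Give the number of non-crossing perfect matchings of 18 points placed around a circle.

4862

Pairing 18 circle points by 9 non-crossing chords gives C_9 matchings.
C_9 = C(18,9)/10 = 48620/10 = 4862.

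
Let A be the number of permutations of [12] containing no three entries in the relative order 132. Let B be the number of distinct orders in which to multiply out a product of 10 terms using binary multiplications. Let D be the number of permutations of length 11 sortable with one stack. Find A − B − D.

For any fixed pattern of length 3, the pattern-avoiding permutations of [12] number C_12. So A = C_12 = 208012.
Bracketing 10 factors into binary products is counted by C_{10−1} = C_9. So B = C_9 = 4862.
Stack-sortable permutations are exactly the 231-avoiding ones, counted by C_n; here n = 11. So D = C_11 = 58786.
A − B − D = 208012 − 4862 − 58786 = 144364.

144364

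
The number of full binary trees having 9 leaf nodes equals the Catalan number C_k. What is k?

Full binary trees with 9 leaves have 9−1 = 8 internal nodes, so there are C_8 of them.

8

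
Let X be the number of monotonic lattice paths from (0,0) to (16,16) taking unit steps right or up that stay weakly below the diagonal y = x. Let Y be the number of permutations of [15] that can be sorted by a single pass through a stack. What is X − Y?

25662825

Monotone paths in an n×n grid that stay weakly below the diagonal are counted by C_n; here n = 16. So X = C_16 = 35357670.
Stack-sortable permutations are exactly the 231-avoiding ones, counted by C_n; here n = 15. So Y = C_15 = 9694845.
X − Y = 35357670 − 9694845 = 25662825.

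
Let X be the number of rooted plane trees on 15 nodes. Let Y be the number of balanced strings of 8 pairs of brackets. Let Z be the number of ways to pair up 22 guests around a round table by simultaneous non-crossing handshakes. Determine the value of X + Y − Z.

2617084

A rooted plane tree on 15 nodes has 14 edges, and such trees are counted by C_14. So X = C_14 = 2674440.
A balanced arrangement of 8 bracket pairs is a Dyck word of semilength 8, so the count is C_8. So Y = C_8 = 1430.
Non-crossing handshake pairings of 2n people are counted by C_n; 22 people gives n = 11. So Z = C_11 = 58786.
X + Y − Z = 2674440 + 1430 − 58786 = 2617084.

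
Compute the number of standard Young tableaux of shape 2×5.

By the hook-length formula (or a Dyck-path bijection), SYT of shape 2×5 number C_5.
C_5 = C_4 · 2(2·4+1)/(4+2) = 14 · 18/6 = 42.

42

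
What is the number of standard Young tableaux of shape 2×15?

9694845

Standard Young tableaux of shape 2×n are counted by C_n; here n = 15.
C_15 = C_14 · 2(2·14+1)/(14+2) = 2674440 · 58/16 = 9694845.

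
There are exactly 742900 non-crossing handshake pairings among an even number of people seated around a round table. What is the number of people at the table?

26

Non-crossing handshake pairings of 2n people are counted by C_n. The Catalan number equal to 742900 is C_13.
So n = 13, and there are 2n = 26 people.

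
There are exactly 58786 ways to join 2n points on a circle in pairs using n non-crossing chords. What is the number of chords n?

11

Non-crossing pairings of 2n points on a circle are counted by C_n. The Catalan number equal to 58786 is C_11.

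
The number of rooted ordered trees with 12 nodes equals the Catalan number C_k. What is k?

11

A rooted plane tree on 12 nodes has 11 edges, and such trees are counted by C_11.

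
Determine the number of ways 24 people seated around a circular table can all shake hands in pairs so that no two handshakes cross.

208012

With 24 = 2·12 people, non-crossing handshake pairings are non-crossing perfect matchings on a circle, counted by C_12.
C_12 = C(24,12)/13 = 2704156/13 = 208012.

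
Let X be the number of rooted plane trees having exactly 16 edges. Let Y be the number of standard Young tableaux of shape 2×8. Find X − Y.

A rooted plane tree with 16 edges has 17 nodes, and the count is C_16. So X = C_16 = 35357670.
Standard Young tableaux of shape 2×n are counted by C_n; here n = 8. So Y = C_8 = 1430.
X − Y = 35357670 − 1430 = 35356240.

35356240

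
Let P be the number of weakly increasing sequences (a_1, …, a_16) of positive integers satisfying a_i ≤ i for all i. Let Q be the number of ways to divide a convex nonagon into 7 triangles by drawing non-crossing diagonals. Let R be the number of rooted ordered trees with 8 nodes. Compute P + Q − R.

Such sub-staircase sequences of length n are counted by C_n; here n = 16. So P = C_16 = 35357670.
A convex 9-gon is triangulated into 7 triangles, and the number of such triangulations is the Catalan number C_{9−2} = C_7. So Q = C_7 = 429.
Rooted ordered (plane) trees on m nodes have m−1 edges and are counted by C_{m−1}; m = 8 gives C_7. So R = C_7 = 429.
P + Q − R = 35357670 + 429 − 429 = 35357670.

35357670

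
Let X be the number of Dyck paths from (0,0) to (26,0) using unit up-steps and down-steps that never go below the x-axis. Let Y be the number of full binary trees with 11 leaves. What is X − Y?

726104

Dyck paths of semilength n (length 2n) are counted by C_n; here n = 13. So X = C_13 = 742900.
A full binary tree with L leaves has L−1 internal nodes and is counted by C_{L−1}; L = 11 gives C_10. So Y = C_10 = 16796.
X − Y = 742900 − 16796 = 726104.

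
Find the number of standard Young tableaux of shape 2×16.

35357670

By the hook-length formula (or a Dyck-path bijection), SYT of shape 2×16 number C_16.
C_16 = 35357670.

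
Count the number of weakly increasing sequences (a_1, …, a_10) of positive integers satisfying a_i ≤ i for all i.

Such sub-staircase sequences of length n are counted by C_n; here n = 10.
C_10 = 16796.

16796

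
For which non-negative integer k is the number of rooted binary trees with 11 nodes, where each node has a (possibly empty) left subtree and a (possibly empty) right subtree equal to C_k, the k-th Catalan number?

Rooted binary trees with 11 nodes (each child slot possibly empty) number C_11.

11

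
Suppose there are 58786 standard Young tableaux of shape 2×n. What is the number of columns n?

11

Standard Young tableaux of shape 2×n are counted by C_n. Since C_11 = 58786, the index is 11.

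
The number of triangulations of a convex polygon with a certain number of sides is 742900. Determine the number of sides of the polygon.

15

Triangulations of a convex m-gon are counted by C_{m−2}. The Catalan number equal to 742900 is C_13.
So m − 2 = 13, giving m = 15 sides.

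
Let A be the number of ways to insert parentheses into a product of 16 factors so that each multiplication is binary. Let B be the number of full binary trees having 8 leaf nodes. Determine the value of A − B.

9694416

Parenthesizations of m factors correspond to full binary trees with m leaves, counted by C_{m−1}; m = 16 gives C_15. So A = C_15 = 9694845.
A full binary tree with L leaves has L−1 internal nodes and is counted by C_{L−1}; L = 8 gives C_7. So B = C_7 = 429.
A − B = 9694845 − 429 = 9694416.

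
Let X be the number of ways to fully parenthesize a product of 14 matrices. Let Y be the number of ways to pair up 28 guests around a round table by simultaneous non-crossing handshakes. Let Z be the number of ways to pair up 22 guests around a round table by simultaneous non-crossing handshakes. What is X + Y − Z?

3358554

Ways to associate a product of 14 factors correspond to binary trees on 14 leaves, so the count is C_13. So X = C_13 = 742900.
With 28 = 2·14 people, non-crossing handshake pairings are non-crossing perfect matchings on a circle, counted by C_14. So Y = C_14 = 2674440.
With 22 = 2·11 people, non-crossing handshake pairings are non-crossing perfect matchings on a circle, counted by C_11. So Z = C_11 = 58786.
X + Y − Z = 742900 + 2674440 − 58786 = 3358554.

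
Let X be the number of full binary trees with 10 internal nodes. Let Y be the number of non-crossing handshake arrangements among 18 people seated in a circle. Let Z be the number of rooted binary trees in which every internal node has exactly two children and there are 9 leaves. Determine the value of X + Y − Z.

20228

Full binary trees with n internal nodes are counted by C_n; here n = 10. So X = C_10 = 16796.
With 18 = 2·9 people, non-crossing handshake pairings are non-crossing perfect matchings on a circle, counted by C_9. So Y = C_9 = 4862.
Full binary trees with 9 leaves have 9−1 = 8 internal nodes, so there are C_8 of them. So Z = C_8 = 1430.
X + Y − Z = 16796 + 4862 − 1430 = 20228.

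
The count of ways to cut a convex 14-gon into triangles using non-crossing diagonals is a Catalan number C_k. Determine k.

12

Triangulations of a convex m-gon are counted by C_{m−2}; with m = 14 this is C_12.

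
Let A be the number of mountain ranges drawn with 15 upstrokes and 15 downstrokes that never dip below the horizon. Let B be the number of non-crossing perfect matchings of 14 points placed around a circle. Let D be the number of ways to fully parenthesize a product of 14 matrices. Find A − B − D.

Paths of 15 up- and 15 down-steps that never dip below the axis are Dyck paths; their count is C_15. So A = C_15 = 9694845.
Pairing 14 circle points by 7 non-crossing chords gives C_7 matchings. So B = C_7 = 429.
Bracketing 14 factors into binary products is counted by C_{14−1} = C_13. So D = C_13 = 742900.
A − B − D = 9694845 − 429 − 742900 = 8951516.

8951516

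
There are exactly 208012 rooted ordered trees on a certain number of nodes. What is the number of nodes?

Rooted ordered trees on m nodes are counted by C_{m−1}. The Catalan number equal to 208012 is C_12.
So the index is 12, and the number of nodes is 12 + 1 = 13.

13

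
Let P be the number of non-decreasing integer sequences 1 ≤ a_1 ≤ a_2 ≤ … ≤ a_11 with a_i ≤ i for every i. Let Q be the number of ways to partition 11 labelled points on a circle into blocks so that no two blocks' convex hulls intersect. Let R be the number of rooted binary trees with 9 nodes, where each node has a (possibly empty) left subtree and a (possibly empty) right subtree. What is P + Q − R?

Such sub-staircase sequences of length n are counted by C_n; here n = 11. So P = C_11 = 58786.
The non-crossing partitions of [11] form a lattice of size C_11. So Q = C_11 = 58786.
Rooted binary trees with 9 nodes (each child slot possibly empty) number C_9. So R = C_9 = 4862.
P + Q − R = 58786 + 58786 − 4862 = 112710.

112710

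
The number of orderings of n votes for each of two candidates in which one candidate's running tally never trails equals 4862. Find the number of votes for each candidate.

9

Such ballot sequences with n votes each are counted by C_n. Since C_9 = 4862, the index is 9.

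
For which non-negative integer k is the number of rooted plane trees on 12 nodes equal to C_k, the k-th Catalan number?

Rooted ordered (plane) trees on m nodes have m−1 edges and are counted by C_{m−1}; m = 12 gives C_11.

11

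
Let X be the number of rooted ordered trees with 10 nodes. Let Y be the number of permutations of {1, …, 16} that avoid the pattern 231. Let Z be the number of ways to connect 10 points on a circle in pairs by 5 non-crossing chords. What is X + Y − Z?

A rooted plane tree on 10 nodes has 9 edges, and such trees are counted by C_9. So X = C_9 = 4862.
Permutations of [n] avoiding any single length-3 pattern are counted by C_n; here n = 16. So Y = C_16 = 35357670.
Pairing 10 circle points by 5 non-crossing chords gives C_5 matchings. So Z = C_5 = 42.
X + Y − Z = 4862 + 35357670 − 42 = 35362490.

35362490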